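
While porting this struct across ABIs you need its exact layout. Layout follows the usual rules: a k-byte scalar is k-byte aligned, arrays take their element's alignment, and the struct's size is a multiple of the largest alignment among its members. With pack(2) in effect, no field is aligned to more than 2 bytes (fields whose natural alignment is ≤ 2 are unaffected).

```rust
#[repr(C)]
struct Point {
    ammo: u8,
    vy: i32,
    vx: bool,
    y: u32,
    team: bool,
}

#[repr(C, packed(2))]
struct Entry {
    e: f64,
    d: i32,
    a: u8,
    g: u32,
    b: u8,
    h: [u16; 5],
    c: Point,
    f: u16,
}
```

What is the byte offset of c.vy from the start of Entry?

Point: 0..1  ammo  (1B, 1-aligned); 1..4  -- padding (3B); 4..8  vy  (4B, 4-aligned); 8..9  vx  (1B, 1-aligned); 9..12  -- padding (3B); 12..16  y  (4B, 4-aligned); 16..17  team  (1B, 1-aligned); 17..20  -- tail padding (3B); sizeof = 20, alignof = 4
0..8  e  (8B, 2-aligned)
8..12  d  (4B, 2-aligned)
12..13  a  (1B, 1-aligned)
13..14  -- padding (1B)
14..18  g  (4B, 2-aligned)
18..19  b  (1B, 1-aligned)
19..20  -- padding (1B)
20..30  h  (10B, 2-aligned)
30..50  c  (20B, 2-aligned)
within Point: vy at 4
30 + 4 = 34

34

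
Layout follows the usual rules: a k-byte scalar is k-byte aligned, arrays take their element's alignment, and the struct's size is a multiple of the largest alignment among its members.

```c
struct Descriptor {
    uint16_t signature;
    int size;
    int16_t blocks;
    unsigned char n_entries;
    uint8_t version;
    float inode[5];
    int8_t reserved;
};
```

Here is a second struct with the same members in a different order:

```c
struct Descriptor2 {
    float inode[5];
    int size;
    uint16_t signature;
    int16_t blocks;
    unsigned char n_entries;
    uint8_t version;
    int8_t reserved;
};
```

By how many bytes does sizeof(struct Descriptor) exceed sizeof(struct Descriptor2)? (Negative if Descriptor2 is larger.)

4

0..2  signature  (2B, 2-aligned)
2..4  -- padding (2B)
4..8  size  (4B, 4-aligned)
8..10  blocks  (2B, 2-aligned)
10..11  n_entries  (1B, 1-aligned)
11..12  version  (1B, 1-aligned)
12..32  inode  (20B, 4-aligned)
32..33  reserved  (1B, 1-aligned)
33..36  -- tail padding (3B)
sizeof = 36, alignof = 4
— Descriptor2 —
0..20  inode  (20B, 4-aligned)
20..24  size  (4B, 4-aligned)
24..26  signature  (2B, 2-aligned)
26..28  blocks  (2B, 2-aligned)
28..29  n_entries  (1B, 1-aligned)
29..30  version  (1B, 1-aligned)
30..31  reserved  (1B, 1-aligned)
31..32  -- tail padding (1B)
sizeof = 32, alignof = 4
36 − 32 = 4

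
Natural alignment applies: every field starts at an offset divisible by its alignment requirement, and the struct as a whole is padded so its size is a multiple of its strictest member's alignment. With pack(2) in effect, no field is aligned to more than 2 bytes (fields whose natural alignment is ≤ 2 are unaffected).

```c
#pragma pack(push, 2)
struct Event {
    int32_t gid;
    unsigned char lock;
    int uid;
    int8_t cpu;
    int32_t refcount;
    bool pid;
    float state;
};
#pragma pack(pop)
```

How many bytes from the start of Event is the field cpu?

@0: gid [4B, align 2] → 4
@4: lock [1B, align 1] → 5
+1 pad (align 2)
@6: uid [4B, align 2] → 10
@10: cpu [1B, align 1] → 11

10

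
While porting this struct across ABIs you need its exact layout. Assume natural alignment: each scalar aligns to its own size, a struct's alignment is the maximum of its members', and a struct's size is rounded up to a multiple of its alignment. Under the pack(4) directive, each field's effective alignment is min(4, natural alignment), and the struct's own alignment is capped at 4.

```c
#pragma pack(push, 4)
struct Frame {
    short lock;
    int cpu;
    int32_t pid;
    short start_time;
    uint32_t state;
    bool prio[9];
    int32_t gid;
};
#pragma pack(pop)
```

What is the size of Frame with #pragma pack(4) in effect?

lock at 0 (size 2, align 2) → ends 2
pad 2 to align 4 for cpu
cpu at 4 (size 4, align 4) → ends 8
pid at 8 (size 4, align 4) → ends 12
start_time at 12 (size 2, align 2) → ends 14
pad 2 to align 4 for state
state at 16 (size 4, align 4) → ends 20
prio at 20 (size 9, align 1) → ends 29
pad 3 to align 4 for gid
gid at 32 (size 4, align 4) → ends 36
total 36 bytes, alignment 4

36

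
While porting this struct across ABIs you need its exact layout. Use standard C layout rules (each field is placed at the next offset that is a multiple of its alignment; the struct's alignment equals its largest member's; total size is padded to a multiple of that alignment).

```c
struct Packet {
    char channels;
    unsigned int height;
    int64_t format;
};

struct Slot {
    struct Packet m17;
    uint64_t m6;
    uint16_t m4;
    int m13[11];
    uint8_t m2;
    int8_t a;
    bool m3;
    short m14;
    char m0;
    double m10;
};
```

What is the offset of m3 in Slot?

Packet: channels at 0 (size 1, align 1) → ends 1; pad 3 to align 4 for height; height at 4 (size 4, align 4) → ends 8; format at 8 (size 8, align 8) → ends 16; total 16 bytes, alignment 8
m17 at 0 (size 16, align 8) → ends 16
m6 at 16 (size 8, align 8) → ends 24
m4 at 24 (size 2, align 2) → ends 26
pad 2 to align 4 for m13
m13 at 28 (size 44, align 4) → ends 72
m2 at 72 (size 1, align 1) → ends 73
a at 73 (size 1, align 1) → ends 74
m3 at 74 (size 1, align 1) → ends 75

74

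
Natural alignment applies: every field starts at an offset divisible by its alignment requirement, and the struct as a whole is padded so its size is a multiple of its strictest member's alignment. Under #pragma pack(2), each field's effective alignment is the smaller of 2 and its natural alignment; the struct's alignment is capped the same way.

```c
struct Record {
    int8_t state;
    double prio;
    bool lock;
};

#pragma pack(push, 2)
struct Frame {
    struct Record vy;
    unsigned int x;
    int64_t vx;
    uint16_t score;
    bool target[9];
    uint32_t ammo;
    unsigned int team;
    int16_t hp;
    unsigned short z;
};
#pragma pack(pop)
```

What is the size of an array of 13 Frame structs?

780

Record: state at 0 (size 1, align 1) → ends 1; pad 7 to align 8 for prio; prio at 8 (size 8, align 8) → ends 16; lock at 16 (size 1, align 1) → ends 17; tail pad 7 to reach multiple of 8; total 24 bytes, alignment 8
vy at 0 (size 24, align 2) → ends 24
x at 24 (size 4, align 2) → ends 28
vx at 28 (size 8, align 2) → ends 36
score at 36 (size 2, align 2) → ends 38
target at 38 (size 9, align 1) → ends 47
pad 1 to align 2 for ammo
ammo at 48 (size 4, align 2) → ends 52
team at 52 (size 4, align 2) → ends 56
hp at 56 (size 2, align 2) → ends 58
z at 58 (size 2, align 2) → ends 60
total 60 bytes, alignment 2
array of 13: 13 × 60 = 780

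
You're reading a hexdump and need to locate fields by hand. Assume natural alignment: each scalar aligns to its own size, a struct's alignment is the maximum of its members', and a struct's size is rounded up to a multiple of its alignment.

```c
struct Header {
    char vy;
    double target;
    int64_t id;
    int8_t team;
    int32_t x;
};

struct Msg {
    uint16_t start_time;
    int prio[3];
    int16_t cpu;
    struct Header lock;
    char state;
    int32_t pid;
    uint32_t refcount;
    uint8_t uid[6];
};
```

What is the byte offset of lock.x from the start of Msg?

52

Header: 0..1  vy  (1B, 1-aligned); 1..8  -- padding (7B); 8..16  target  (8B, 8-aligned); 16..24  id  (8B, 8-aligned); 24..25  team  (1B, 1-aligned); 25..28  -- padding (3B); 28..32  x  (4B, 4-aligned); sizeof = 32, alignof = 8
0..2  start_time  (2B, 2-aligned)
2..4  -- padding (2B)
4..16  prio  (12B, 4-aligned)
16..18  cpu  (2B, 2-aligned)
18..24  -- padding (6B)
24..56  lock  (32B, 8-aligned)
within Header: x at 28
24 + 28 = 52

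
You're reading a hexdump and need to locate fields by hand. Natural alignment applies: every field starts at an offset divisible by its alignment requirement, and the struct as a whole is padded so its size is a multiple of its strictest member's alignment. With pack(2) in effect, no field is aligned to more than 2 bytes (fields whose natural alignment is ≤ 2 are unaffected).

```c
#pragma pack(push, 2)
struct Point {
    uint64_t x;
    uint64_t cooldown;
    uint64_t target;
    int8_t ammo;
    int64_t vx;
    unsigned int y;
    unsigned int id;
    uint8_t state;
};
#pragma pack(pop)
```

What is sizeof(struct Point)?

44 bytes

@0: x [8B, align 2] → 8
@8: cooldown [8B, align 2] → 16
@16: target [8B, align 2] → 24
@24: ammo [1B, align 1] → 25
+1 pad (align 2)
@26: vx [8B, align 2] → 34
@34: y [4B, align 2] → 38
@38: id [4B, align 2] → 42
@42: state [1B, align 1] → 43
+1 tail pad (align 2)
size 44, align 2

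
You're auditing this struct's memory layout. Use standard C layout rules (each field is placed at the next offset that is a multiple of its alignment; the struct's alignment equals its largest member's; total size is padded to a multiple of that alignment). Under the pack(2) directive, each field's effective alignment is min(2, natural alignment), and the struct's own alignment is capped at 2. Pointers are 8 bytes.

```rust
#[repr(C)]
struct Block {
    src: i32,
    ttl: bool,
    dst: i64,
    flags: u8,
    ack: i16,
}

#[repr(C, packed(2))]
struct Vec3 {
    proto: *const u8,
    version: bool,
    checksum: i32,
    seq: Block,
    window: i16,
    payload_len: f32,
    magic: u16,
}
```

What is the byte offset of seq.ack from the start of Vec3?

32

Block: src at 0 (size 4, align 4) → ends 4; ttl at 4 (size 1, align 1) → ends 5; pad 3 to align 8 for dst; dst at 8 (size 8, align 8) → ends 16; flags at 16 (size 1, align 1) → ends 17; pad 1 to align 2 for ack; ack at 18 (size 2, align 2) → ends 20; tail pad 4 to reach multiple of 8; total 24 bytes, alignment 8
proto at 0 (size 8, align 2) → ends 8
version at 8 (size 1, align 1) → ends 9
pad 1 to align 2 for checksum
checksum at 10 (size 4, align 2) → ends 14
seq at 14 (size 24, align 2) → ends 38
within Block: ack at 18
14 + 18 = 32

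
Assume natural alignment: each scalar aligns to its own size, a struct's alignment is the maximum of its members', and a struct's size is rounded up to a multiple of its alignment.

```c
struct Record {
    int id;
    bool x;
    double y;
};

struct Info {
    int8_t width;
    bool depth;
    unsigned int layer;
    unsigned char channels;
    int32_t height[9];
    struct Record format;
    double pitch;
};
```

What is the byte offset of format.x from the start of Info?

Record: 0..4  id  (4B, 4-aligned); 4..5  x  (1B, 1-aligned); 5..8  -- padding (3B); 8..16  y  (8B, 8-aligned); sizeof = 16, alignof = 8
0..1  width  (1B, 1-aligned)
1..2  depth  (1B, 1-aligned)
2..4  -- padding (2B)
4..8  layer  (4B, 4-aligned)
8..9  channels  (1B, 1-aligned)
9..12  -- padding (3B)
12..48  height  (36B, 4-aligned)
48..64  format  (16B, 8-aligned)
within Record: x at 4
48 + 4 = 52

52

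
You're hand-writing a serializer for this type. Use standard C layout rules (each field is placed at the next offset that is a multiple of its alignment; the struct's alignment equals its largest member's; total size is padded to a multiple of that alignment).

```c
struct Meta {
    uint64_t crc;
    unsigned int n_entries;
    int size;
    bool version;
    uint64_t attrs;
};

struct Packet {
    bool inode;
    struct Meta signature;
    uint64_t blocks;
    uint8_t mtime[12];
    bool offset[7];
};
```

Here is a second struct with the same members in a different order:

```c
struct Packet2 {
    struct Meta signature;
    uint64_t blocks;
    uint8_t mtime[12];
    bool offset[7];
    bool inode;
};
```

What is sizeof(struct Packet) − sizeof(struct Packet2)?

8

Meta: @0: crc [8B, align 8] → 8; @8: n_entries [4B, align 4] → 12; @12: size [4B, align 4] → 16; @16: version [1B, align 1] → 17; +7 pad (align 8); @24: attrs [8B, align 8] → 32; size 32, align 8
@0: inode [1B, align 1] → 1
+7 pad (align 8)
@8: signature [32B, align 8] → 40
@40: blocks [8B, align 8] → 48
@48: mtime [12B, align 1] → 60
@60: offset [7B, align 1] → 67
+5 tail pad (align 8)
size 72, align 8
— Packet2 —
@0: signature [32B, align 8] → 32
@32: blocks [8B, align 8] → 40
@40: mtime [12B, align 1] → 52
@52: offset [7B, align 1] → 59
@59: inode [1B, align 1] → 60
+4 tail pad (align 8)
size 64, align 8
72 − 64 = 8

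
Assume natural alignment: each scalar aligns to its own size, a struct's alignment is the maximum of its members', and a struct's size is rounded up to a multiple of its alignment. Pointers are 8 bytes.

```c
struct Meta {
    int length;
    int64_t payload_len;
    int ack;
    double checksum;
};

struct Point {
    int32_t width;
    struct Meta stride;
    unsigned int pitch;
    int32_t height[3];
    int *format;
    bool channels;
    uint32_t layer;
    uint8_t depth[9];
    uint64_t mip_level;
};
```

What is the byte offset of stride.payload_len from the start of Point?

Meta: 0..4  length  (4B, 4-aligned); 4..8  -- padding (4B); 8..16  payload_len  (8B, 8-aligned); 16..20  ack  (4B, 4-aligned); 20..24  -- padding (4B); 24..32  checksum  (8B, 8-aligned); sizeof = 32, alignof = 8
0..4  width  (4B, 4-aligned)
4..8  -- padding (4B)
8..40  stride  (32B, 8-aligned)
within Meta: payload_len at 8
8 + 8 = 16

16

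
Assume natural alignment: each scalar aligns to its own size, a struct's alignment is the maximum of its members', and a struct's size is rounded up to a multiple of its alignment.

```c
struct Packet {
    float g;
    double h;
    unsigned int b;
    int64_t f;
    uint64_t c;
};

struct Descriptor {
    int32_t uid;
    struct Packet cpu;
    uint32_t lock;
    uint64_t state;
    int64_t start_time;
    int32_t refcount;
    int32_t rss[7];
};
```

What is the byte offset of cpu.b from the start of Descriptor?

Packet: @0: g [4B, align 4] → 4; +4 pad (align 8); @8: h [8B, align 8] → 16; @16: b [4B, align 4] → 20; +4 pad (align 8); @24: f [8B, align 8] → 32; @32: c [8B, align 8] → 40; size 40, align 8
@0: uid [4B, align 4] → 4
+4 pad (align 8)
@8: cpu [40B, align 8] → 48
within Packet: b at 16
8 + 16 = 24

24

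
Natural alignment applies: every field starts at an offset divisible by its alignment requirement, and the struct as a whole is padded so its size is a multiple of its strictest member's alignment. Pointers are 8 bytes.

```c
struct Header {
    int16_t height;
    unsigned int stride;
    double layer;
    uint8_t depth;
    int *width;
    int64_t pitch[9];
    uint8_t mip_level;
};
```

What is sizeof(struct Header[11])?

1232

@0: height [2B, align 2] → 2
+2 pad (align 4)
@4: stride [4B, align 4] → 8
@8: layer [8B, align 8] → 16
@16: depth [1B, align 1] → 17
+7 pad (align 8)
@24: width [8B, align 8] → 32
@32: pitch [72B, align 8] → 104
@104: mip_level [1B, align 1] → 105
+7 tail pad (align 8)
size 112, align 8
array of 11: 11 × 112 = 1232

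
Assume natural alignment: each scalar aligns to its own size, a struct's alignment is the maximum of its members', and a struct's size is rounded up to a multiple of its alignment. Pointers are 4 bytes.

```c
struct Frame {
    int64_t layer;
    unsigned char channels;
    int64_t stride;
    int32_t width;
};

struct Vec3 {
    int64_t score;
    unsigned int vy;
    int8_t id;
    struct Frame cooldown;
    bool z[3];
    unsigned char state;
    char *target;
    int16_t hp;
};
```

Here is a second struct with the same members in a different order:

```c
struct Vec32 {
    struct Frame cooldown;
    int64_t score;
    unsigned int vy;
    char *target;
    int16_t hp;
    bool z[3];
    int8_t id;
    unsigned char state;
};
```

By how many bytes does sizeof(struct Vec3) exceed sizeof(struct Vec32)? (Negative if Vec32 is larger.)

Frame: @0: layer [8B, align 8] → 8; @8: channels [1B, align 1] → 9; +7 pad (align 8); @16: stride [8B, align 8] → 24; @24: width [4B, align 4] → 28; +4 tail pad (align 8); size 32, align 8
@0: score [8B, align 8] → 8
@8: vy [4B, align 4] → 12
@12: id [1B, align 1] → 13
+3 pad (align 8)
@16: cooldown [32B, align 8] → 48
@48: z [3B, align 1] → 51
@51: state [1B, align 1] → 52
@52: target [4B, align 4] → 56
@56: hp [2B, align 2] → 58
+6 tail pad (align 8)
size 64, align 8
— Vec32 —
@0: cooldown [32B, align 8] → 32
@32: score [8B, align 8] → 40
@40: vy [4B, align 4] → 44
@44: target [4B, align 4] → 48
@48: hp [2B, align 2] → 50
@50: z [3B, align 1] → 53
@53: id [1B, align 1] → 54
@54: state [1B, align 1] → 55
+1 tail pad (align 8)
size 56, align 8
64 − 56 = 8

8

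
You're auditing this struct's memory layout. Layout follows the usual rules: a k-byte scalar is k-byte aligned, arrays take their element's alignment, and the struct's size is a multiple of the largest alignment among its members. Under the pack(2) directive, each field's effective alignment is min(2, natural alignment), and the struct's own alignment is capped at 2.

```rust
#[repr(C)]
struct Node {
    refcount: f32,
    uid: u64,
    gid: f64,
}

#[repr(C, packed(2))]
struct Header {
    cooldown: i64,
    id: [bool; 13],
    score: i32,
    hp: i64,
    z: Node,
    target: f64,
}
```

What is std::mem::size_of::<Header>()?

66 bytes

Node: @0: refcount [4B, align 4] → 4; +4 pad (align 8); @8: uid [8B, align 8] → 16; @16: gid [8B, align 8] → 24; size 24, align 8
@0: cooldown [8B, align 2] → 8
@8: id [13B, align 1] → 21
+1 pad (align 2)
@22: score [4B, align 2] → 26
@26: hp [8B, align 2] → 34
@34: z [24B, align 2] → 58
@58: target [8B, align 2] → 66
size 66, align 2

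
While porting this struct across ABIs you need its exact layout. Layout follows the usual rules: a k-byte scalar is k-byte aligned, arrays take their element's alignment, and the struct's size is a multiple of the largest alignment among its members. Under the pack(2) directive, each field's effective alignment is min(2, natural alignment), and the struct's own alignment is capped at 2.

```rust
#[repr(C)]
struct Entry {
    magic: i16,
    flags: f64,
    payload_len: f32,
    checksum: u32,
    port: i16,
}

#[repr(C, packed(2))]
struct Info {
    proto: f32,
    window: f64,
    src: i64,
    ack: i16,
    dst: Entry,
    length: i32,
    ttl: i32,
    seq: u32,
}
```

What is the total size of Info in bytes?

66

Entry: 0..2  magic  (2B, 2-aligned); 2..8  -- padding (6B); 8..16  flags  (8B, 8-aligned); 16..20  payload_len  (4B, 4-aligned); 20..24  checksum  (4B, 4-aligned); 24..26  port  (2B, 2-aligned); 26..32  -- tail padding (6B); sizeof = 32, alignof = 8
0..4  proto  (4B, 2-aligned)
4..12  window  (8B, 2-aligned)
12..20  src  (8B, 2-aligned)
20..22  ack  (2B, 2-aligned)
22..54  dst  (32B, 2-aligned)
54..58  length  (4B, 2-aligned)
58..62  ttl  (4B, 2-aligned)
62..66  seq  (4B, 2-aligned)
sizeof = 66, alignof = 2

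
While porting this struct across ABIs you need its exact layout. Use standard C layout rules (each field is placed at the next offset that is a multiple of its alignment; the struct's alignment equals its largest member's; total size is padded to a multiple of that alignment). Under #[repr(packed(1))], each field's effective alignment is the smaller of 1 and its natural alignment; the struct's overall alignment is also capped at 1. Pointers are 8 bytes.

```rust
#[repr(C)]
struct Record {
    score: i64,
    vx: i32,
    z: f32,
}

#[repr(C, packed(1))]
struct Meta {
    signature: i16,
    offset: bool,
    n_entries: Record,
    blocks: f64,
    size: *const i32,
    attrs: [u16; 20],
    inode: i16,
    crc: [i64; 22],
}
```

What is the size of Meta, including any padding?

Record: 0..8  score  (8B, 8-aligned); 8..12  vx  (4B, 4-aligned); 12..16  z  (4B, 4-aligned); sizeof = 16, alignof = 8
0..2  signature  (2B, 1-aligned)
2..3  offset  (1B, 1-aligned)
3..19  n_entries  (16B, 1-aligned)
19..27  blocks  (8B, 1-aligned)
27..35  size  (8B, 1-aligned)
35..75  attrs  (40B, 1-aligned)
75..77  inode  (2B, 1-aligned)
77..253  crc  (176B, 1-aligned)
sizeof = 253, alignof = 1

253 bytes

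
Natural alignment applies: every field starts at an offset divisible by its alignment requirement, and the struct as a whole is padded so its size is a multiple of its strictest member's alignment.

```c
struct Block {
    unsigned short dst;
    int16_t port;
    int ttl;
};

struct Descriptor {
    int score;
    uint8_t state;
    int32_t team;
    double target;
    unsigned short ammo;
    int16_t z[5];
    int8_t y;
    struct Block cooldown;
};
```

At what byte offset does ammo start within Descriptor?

Block: @0: dst [2B, align 2] → 2; @2: port [2B, align 2] → 4; @4: ttl [4B, align 4] → 8; size 8, align 4
@0: score [4B, align 4] → 4
@4: state [1B, align 1] → 5
+3 pad (align 4)
@8: team [4B, align 4] → 12
+4 pad (align 8)
@16: target [8B, align 8] → 24
@24: ammo [2B, align 2] → 26

24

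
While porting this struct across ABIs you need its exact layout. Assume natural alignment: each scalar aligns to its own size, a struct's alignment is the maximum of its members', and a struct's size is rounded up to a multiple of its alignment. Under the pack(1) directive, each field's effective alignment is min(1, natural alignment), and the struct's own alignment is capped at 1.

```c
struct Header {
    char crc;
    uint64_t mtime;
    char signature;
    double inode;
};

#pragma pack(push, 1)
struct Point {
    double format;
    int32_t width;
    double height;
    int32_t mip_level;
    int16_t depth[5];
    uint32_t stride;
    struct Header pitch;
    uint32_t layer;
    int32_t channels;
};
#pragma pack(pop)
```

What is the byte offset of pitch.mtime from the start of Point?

46

Header: @0: crc [1B, align 1] → 1; +7 pad (align 8); @8: mtime [8B, align 8] → 16; @16: signature [1B, align 1] → 17; +7 pad (align 8); @24: inode [8B, align 8] → 32; size 32, align 8
@0: format [8B, align 1] → 8
@8: width [4B, align 1] → 12
@12: height [8B, align 1] → 20
@20: mip_level [4B, align 1] → 24
@24: depth [10B, align 1] → 34
@34: stride [4B, align 1] → 38
@38: pitch [32B, align 1] → 70
within Header: mtime at 8
38 + 8 = 46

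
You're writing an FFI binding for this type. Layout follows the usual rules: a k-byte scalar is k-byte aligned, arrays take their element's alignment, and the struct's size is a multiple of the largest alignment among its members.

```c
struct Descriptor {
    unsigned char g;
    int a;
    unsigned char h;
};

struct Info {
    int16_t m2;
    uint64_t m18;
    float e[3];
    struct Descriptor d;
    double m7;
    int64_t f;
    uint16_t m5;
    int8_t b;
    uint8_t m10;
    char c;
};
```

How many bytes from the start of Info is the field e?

Descriptor: 0..1  g  (1B, 1-aligned); 1..4  -- padding (3B); 4..8  a  (4B, 4-aligned); 8..9  h  (1B, 1-aligned); 9..12  -- tail padding (3B); sizeof = 12, alignof = 4
0..2  m2  (2B, 2-aligned)
2..8  -- padding (6B)
8..16  m18  (8B, 8-aligned)
16..28  e  (12B, 4-aligned)

16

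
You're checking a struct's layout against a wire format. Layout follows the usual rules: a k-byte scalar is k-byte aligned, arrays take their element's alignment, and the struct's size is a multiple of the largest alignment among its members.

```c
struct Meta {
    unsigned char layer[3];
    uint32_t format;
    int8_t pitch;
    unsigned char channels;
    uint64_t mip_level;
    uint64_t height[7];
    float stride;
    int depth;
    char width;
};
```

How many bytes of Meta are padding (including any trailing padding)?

14

layer at 0 (size 3, align 1) → ends 3
pad 1 to align 4 for format
format at 4 (size 4, align 4) → ends 8
pitch at 8 (size 1, align 1) → ends 9
channels at 9 (size 1, align 1) → ends 10
pad 6 to align 8 for mip_level
mip_level at 16 (size 8, align 8) → ends 24
height at 24 (size 56, align 8) → ends 80
stride at 80 (size 4, align 4) → ends 84
depth at 84 (size 4, align 4) → ends 88
width at 88 (size 1, align 1) → ends 89
tail pad 7 to reach multiple of 8
total 96 bytes, alignment 8
data bytes 82, size 96 → padding 14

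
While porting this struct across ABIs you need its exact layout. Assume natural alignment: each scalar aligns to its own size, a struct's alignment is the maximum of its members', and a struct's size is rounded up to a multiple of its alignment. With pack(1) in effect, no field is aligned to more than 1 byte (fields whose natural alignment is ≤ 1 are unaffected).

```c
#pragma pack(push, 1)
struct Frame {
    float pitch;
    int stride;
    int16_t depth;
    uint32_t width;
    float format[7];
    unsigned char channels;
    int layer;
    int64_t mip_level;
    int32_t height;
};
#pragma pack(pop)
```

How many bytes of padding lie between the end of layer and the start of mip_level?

0..4  pitch  (4B, 1-aligned)
4..8  stride  (4B, 1-aligned)
8..10  depth  (2B, 1-aligned)
10..14  width  (4B, 1-aligned)
14..42  format  (28B, 1-aligned)
42..43  channels  (1B, 1-aligned)
43..47  layer  (4B, 1-aligned)
47..55  mip_level  (8B, 1-aligned)

0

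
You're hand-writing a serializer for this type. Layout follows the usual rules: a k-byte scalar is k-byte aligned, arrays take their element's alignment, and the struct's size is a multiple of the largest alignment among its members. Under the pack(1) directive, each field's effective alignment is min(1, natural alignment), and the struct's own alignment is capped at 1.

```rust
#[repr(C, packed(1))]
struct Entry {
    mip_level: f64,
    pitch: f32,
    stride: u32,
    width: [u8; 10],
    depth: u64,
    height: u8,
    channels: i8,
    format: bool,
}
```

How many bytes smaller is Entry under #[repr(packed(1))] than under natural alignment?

11

natural layout:
  @0: mip_level [8B, align 8] → 8
  @8: pitch [4B, align 4] → 12
  @12: stride [4B, align 4] → 16
  @16: width [10B, align 1] → 26
  +6 pad (align 8)
  @32: depth [8B, align 8] → 40
  @40: height [1B, align 1] → 41
  @41: channels [1B, align 1] → 42
  @42: format [1B, align 1] → 43
  +5 tail pad (align 8)
  size 48, align 8
packed(1) layout:
  @0: mip_level [8B, align 1] → 8
  @8: pitch [4B, align 1] → 12
  @12: stride [4B, align 1] → 16
  @16: width [10B, align 1] → 26
  @26: depth [8B, align 1] → 34
  @34: height [1B, align 1] → 35
  @35: channels [1B, align 1] → 36
  @36: format [1B, align 1] → 37
  size 37, align 1
48 − 37 = 11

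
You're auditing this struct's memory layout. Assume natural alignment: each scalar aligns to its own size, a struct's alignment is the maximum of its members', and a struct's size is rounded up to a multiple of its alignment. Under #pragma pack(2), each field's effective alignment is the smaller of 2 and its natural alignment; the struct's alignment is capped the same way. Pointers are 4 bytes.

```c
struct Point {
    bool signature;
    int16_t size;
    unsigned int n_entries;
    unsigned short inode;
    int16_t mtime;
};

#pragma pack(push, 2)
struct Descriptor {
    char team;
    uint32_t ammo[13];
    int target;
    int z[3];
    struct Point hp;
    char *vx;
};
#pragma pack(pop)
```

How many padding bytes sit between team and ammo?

1

Point: 0..1  signature  (1B, 1-aligned); 1..2  -- padding (1B); 2..4  size  (2B, 2-aligned); 4..8  n_entries  (4B, 4-aligned); 8..10  inode  (2B, 2-aligned); 10..12  mtime  (2B, 2-aligned); sizeof = 12, alignof = 4
0..1  team  (1B, 1-aligned)
1..2  -- padding (1B)
2..54  ammo  (52B, 2-aligned)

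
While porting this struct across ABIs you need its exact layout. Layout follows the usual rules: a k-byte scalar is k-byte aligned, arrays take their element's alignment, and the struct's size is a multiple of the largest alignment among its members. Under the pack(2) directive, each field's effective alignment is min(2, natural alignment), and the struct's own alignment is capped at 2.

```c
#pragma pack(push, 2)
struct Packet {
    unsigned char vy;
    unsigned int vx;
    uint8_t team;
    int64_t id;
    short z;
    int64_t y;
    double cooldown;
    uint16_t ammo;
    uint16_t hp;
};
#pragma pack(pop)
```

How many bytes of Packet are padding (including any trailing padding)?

2

vy at 0 (size 1, align 1) → ends 1
pad 1 to align 2 for vx
vx at 2 (size 4, align 2) → ends 6
team at 6 (size 1, align 1) → ends 7
pad 1 to align 2 for id
id at 8 (size 8, align 2) → ends 16
z at 16 (size 2, align 2) → ends 18
y at 18 (size 8, align 2) → ends 26
cooldown at 26 (size 8, align 2) → ends 34
ammo at 34 (size 2, align 2) → ends 36
hp at 36 (size 2, align 2) → ends 38
total 38 bytes, alignment 2
data bytes 36, size 38 → padding 2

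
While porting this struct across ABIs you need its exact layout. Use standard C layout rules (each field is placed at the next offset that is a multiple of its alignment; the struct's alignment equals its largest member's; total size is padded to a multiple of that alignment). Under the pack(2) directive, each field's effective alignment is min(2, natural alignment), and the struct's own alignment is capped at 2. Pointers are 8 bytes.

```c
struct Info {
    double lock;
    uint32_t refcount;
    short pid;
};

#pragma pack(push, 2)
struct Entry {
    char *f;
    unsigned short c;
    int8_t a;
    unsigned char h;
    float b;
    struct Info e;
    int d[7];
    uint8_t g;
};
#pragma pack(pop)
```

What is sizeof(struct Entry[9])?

558

Info: @0: lock [8B, align 8] → 8; @8: refcount [4B, align 4] → 12; @12: pid [2B, align 2] → 14; +2 tail pad (align 8); size 16, align 8
@0: f [8B, align 2] → 8
@8: c [2B, align 2] → 10
@10: a [1B, align 1] → 11
@11: h [1B, align 1] → 12
@12: b [4B, align 2] → 16
@16: e [16B, align 2] → 32
@32: d [28B, align 2] → 60
@60: g [1B, align 1] → 61
+1 tail pad (align 2)
size 62, align 2
array of 9: 9 × 62 = 558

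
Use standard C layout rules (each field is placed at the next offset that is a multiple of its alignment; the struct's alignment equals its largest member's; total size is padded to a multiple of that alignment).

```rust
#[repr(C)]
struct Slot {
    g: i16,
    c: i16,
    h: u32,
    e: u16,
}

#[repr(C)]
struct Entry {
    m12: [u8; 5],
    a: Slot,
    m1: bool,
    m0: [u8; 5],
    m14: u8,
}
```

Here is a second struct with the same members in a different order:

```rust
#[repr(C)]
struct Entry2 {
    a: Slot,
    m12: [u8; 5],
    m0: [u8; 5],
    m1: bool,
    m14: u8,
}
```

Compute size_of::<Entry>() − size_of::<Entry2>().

4

Slot: @0: g [2B, align 2] → 2; @2: c [2B, align 2] → 4; @4: h [4B, align 4] → 8; @8: e [2B, align 2] → 10; +2 tail pad (align 4); size 12, align 4
@0: m12 [5B, align 1] → 5
+3 pad (align 4)
@8: a [12B, align 4] → 20
@20: m1 [1B, align 1] → 21
@21: m0 [5B, align 1] → 26
@26: m14 [1B, align 1] → 27
+1 tail pad (align 4)
size 28, align 4
— Entry2 —
@0: a [12B, align 4] → 12
@12: m12 [5B, align 1] → 17
@17: m0 [5B, align 1] → 22
@22: m1 [1B, align 1] → 23
@23: m14 [1B, align 1] → 24
size 24, align 4
28 − 24 = 4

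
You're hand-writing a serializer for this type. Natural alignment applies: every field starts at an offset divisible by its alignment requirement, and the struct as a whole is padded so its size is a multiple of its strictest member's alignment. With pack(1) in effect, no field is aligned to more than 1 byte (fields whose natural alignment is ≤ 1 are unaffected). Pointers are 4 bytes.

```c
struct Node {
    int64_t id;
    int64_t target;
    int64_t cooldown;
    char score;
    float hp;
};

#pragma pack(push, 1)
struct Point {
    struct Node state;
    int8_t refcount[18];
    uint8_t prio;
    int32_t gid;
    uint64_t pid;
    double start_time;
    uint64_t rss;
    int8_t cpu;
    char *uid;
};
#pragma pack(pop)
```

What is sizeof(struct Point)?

Node: id at 0 (size 8, align 8) → ends 8; target at 8 (size 8, align 8) → ends 16; cooldown at 16 (size 8, align 8) → ends 24; score at 24 (size 1, align 1) → ends 25; pad 3 to align 4 for hp; hp at 28 (size 4, align 4) → ends 32; total 32 bytes, alignment 8
state at 0 (size 32, align 1) → ends 32
refcount at 32 (size 18, align 1) → ends 50
prio at 50 (size 1, align 1) → ends 51
gid at 51 (size 4, align 1) → ends 55
pid at 55 (size 8, align 1) → ends 63
start_time at 63 (size 8, align 1) → ends 71
rss at 71 (size 8, align 1) → ends 79
cpu at 79 (size 1, align 1) → ends 80
uid at 80 (size 4, align 1) → ends 84
total 84 bytes, alignment 1

84 bytes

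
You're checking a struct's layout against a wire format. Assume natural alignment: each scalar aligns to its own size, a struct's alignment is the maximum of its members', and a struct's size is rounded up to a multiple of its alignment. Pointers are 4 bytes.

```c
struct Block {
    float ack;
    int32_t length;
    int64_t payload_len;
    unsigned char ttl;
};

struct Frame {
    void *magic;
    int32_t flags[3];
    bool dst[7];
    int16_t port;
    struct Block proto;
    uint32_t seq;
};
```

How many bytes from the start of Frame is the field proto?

Block: 0..4  ack  (4B, 4-aligned); 4..8  length  (4B, 4-aligned); 8..16  payload_len  (8B, 8-aligned); 16..17  ttl  (1B, 1-aligned); 17..24  -- tail padding (7B); sizeof = 24, alignof = 8
0..4  magic  (4B, 4-aligned)
4..16  flags  (12B, 4-aligned)
16..23  dst  (7B, 1-aligned)
23..24  -- padding (1B)
24..26  port  (2B, 2-aligned)
26..32  -- padding (6B)
32..56  proto  (24B, 8-aligned)

32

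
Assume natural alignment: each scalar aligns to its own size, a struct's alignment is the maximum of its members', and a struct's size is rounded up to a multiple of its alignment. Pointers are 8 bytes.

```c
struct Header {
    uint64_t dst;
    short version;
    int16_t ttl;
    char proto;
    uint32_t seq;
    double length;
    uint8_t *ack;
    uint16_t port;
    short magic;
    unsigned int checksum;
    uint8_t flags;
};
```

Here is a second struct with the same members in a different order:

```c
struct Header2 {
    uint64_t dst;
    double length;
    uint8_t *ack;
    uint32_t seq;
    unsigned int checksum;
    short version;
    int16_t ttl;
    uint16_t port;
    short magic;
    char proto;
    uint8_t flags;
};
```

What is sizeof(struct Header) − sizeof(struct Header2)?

dst at 0 (size 8, align 8) → ends 8
version at 8 (size 2, align 2) → ends 10
ttl at 10 (size 2, align 2) → ends 12
proto at 12 (size 1, align 1) → ends 13
pad 3 to align 4 for seq
seq at 16 (size 4, align 4) → ends 20
pad 4 to align 8 for length
length at 24 (size 8, align 8) → ends 32
ack at 32 (size 8, align 8) → ends 40
port at 40 (size 2, align 2) → ends 42
magic at 42 (size 2, align 2) → ends 44
checksum at 44 (size 4, align 4) → ends 48
flags at 48 (size 1, align 1) → ends 49
tail pad 7 to reach multiple of 8
total 56 bytes, alignment 8
— Header2 —
dst at 0 (size 8, align 8) → ends 8
length at 8 (size 8, align 8) → ends 16
ack at 16 (size 8, align 8) → ends 24
seq at 24 (size 4, align 4) → ends 28
checksum at 28 (size 4, align 4) → ends 32
version at 32 (size 2, align 2) → ends 34
ttl at 34 (size 2, align 2) → ends 36
port at 36 (size 2, align 2) → ends 38
magic at 38 (size 2, align 2) → ends 40
proto at 40 (size 1, align 1) → ends 41
flags at 41 (size 1, align 1) → ends 42
tail pad 6 to reach multiple of 8
total 48 bytes, alignment 8
56 − 48 = 8

8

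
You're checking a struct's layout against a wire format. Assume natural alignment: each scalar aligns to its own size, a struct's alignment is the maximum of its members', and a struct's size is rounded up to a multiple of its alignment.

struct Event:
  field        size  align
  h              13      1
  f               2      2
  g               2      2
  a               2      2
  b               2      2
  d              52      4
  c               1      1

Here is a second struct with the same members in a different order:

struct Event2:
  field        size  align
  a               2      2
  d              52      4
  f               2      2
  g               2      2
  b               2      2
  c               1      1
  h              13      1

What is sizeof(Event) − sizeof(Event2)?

@0: h [13B, align 1] → 13
+1 pad (align 2)
@14: f [2B, align 2] → 16
@16: g [2B, align 2] → 18
@18: a [2B, align 2] → 20
@20: b [2B, align 2] → 22
+2 pad (align 4)
@24: d [52B, align 4] → 76
@76: c [1B, align 1] → 77
+3 tail pad (align 4)
size 80, align 4
— Event2 —
@0: a [2B, align 2] → 2
+2 pad (align 4)
@4: d [52B, align 4] → 56
@56: f [2B, align 2] → 58
@58: g [2B, align 2] → 60
@60: b [2B, align 2] → 62
@62: c [1B, align 1] → 63
@63: h [13B, align 1] → 76
size 76, align 4
80 − 76 = 4

4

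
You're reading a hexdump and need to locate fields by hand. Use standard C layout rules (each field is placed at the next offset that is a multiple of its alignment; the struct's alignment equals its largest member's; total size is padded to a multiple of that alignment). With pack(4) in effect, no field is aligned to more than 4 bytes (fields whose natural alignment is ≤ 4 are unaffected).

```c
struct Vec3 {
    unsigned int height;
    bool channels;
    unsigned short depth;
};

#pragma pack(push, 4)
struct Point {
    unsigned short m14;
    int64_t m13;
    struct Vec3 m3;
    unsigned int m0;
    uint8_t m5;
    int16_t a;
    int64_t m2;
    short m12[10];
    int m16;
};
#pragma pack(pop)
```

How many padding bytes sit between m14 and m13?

2

Vec3: height at 0 (size 4, align 4) → ends 4; channels at 4 (size 1, align 1) → ends 5; pad 1 to align 2 for depth; depth at 6 (size 2, align 2) → ends 8; total 8 bytes, alignment 4
m14 at 0 (size 2, align 2) → ends 2
pad 2 to align 4 for m13
m13 at 4 (size 8, align 4) → ends 12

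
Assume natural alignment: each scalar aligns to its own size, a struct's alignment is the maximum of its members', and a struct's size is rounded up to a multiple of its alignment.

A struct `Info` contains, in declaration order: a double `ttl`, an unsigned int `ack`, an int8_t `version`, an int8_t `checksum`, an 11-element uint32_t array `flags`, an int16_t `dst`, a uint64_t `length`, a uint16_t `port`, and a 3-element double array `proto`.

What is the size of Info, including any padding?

@0: ttl [8B, align 8] → 8
@8: ack [4B, align 4] → 12
@12: version [1B, align 1] → 13
@13: checksum [1B, align 1] → 14
+2 pad (align 4)
@16: flags [44B, align 4] → 60
@60: dst [2B, align 2] → 62
+2 pad (align 8)
@64: length [8B, align 8] → 72
@72: port [2B, align 2] → 74
+6 pad (align 8)
@80: proto [24B, align 8] → 104
size 104, align 8

104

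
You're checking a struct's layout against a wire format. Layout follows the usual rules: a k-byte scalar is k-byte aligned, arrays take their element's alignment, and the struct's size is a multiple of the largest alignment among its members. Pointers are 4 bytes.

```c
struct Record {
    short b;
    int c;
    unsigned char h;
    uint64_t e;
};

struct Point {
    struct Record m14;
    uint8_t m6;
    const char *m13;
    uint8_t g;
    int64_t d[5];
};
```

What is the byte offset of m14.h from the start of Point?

8

Record: @0: b [2B, align 2] → 2; +2 pad (align 4); @4: c [4B, align 4] → 8; @8: h [1B, align 1] → 9; +7 pad (align 8); @16: e [8B, align 8] → 24; size 24, align 8
@0: m14 [24B, align 8] → 24
within Record: h at 8
0 + 8 = 8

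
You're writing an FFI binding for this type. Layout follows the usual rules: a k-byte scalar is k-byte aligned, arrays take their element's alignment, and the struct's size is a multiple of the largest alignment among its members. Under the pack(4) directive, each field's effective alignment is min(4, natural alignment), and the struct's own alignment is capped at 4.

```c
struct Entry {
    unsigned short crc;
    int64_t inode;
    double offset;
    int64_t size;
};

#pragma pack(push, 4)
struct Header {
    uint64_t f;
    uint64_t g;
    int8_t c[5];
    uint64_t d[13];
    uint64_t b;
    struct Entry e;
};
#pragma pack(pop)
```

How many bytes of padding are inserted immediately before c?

0

Entry: crc at 0 (size 2, align 2) → ends 2; pad 6 to align 8 for inode; inode at 8 (size 8, align 8) → ends 16; offset at 16 (size 8, align 8) → ends 24; size at 24 (size 8, align 8) → ends 32; total 32 bytes, alignment 8
f at 0 (size 8, align 4) → ends 8
g at 8 (size 8, align 4) → ends 16
c at 16 (size 5, align 1) → ends 21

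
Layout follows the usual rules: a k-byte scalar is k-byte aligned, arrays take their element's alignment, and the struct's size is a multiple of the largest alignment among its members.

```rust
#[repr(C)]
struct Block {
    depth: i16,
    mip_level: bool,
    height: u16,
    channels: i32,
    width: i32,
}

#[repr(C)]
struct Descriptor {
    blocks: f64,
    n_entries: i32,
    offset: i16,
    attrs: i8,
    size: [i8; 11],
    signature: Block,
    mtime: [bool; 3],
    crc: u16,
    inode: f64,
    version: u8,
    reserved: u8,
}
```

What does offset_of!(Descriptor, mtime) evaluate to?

Block: depth at 0 (size 2, align 2) → ends 2; mip_level at 2 (size 1, align 1) → ends 3; pad 1 to align 2 for height; height at 4 (size 2, align 2) → ends 6; pad 2 to align 4 for channels; channels at 8 (size 4, align 4) → ends 12; width at 12 (size 4, align 4) → ends 16; total 16 bytes, alignment 4
blocks at 0 (size 8, align 8) → ends 8
n_entries at 8 (size 4, align 4) → ends 12
offset at 12 (size 2, align 2) → ends 14
attrs at 14 (size 1, align 1) → ends 15
size at 15 (size 11, align 1) → ends 26
pad 2 to align 4 for signature
signature at 28 (size 16, align 4) → ends 44
mtime at 44 (size 3, align 1) → ends 47

44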